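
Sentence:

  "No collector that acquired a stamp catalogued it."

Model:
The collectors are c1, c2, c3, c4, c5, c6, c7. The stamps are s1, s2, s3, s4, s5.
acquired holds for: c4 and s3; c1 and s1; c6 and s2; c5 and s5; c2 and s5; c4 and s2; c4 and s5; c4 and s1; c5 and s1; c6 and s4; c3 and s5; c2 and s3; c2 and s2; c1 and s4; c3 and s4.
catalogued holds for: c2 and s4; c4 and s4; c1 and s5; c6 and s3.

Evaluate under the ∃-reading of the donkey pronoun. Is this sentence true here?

"it" takes "a stamp" as antecedent — a donkey pronoun bound across the clause boundary.
Truth condition: for no (c,s) with acquired(c,s) does catalogued(c,s) hold.
Restrictor pairs — does the scope hold? (c1,s1):fails  (c1,s4):fails  (c2,s2):fails  (c2,s3):fails  (c2,s5):fails  (c3,s4):fails  (c3,s5):fails  (c4,s1):fails  (c4,s2):fails  (c4,s3):fails  (c4,s5):fails  (c5,s1):fails  (c5,s5):fails  (c6,s2):fails  (c6,s4):fails
Scope holds for no restrictor pair, so the sentence is true.

True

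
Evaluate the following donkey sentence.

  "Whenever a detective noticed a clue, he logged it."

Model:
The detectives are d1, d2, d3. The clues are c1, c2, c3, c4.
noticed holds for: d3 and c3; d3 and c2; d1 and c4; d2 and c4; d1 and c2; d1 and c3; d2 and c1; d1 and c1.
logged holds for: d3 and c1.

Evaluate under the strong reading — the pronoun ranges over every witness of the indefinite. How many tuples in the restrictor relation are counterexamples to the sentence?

8

"it" takes "a clue" as antecedent — a donkey pronoun bound across the clause boundary.
Strong reading: for every (d,c) with noticed(d,c), logged(d,c).
Restrictor pairs: (d1,c1) ✗  (d1,c2) ✗  (d1,c3) ✗  (d1,c4) ✗  (d2,c1) ✗  (d2,c4) ✗  (d3,c2) ✗  (d3,c3) ✗
Counterexamples (restrictor pairs failing the scope): 8.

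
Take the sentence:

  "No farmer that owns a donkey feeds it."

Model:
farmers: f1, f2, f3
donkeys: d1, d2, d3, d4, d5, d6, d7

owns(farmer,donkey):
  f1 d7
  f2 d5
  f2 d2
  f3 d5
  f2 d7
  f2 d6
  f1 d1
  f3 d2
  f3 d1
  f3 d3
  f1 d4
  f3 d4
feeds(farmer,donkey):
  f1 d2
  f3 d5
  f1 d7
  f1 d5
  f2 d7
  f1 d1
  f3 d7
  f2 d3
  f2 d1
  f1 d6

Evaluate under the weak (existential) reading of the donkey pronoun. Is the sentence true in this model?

"it" takes "a donkey" as antecedent — a donkey pronoun bound across the clause boundary.
Truth condition: for no (f,d) with owns(f,d) does feeds(f,d) hold.
Restrictor pairs — does the scope hold? (f1,d1):holds  (f1,d4):fails  (f1,d7):holds  (f2,d2):fails  (f2,d5):fails  (f2,d6):fails  (f2,d7):holds  (f3,d1):fails  (f3,d2):fails  (f3,d3):fails  (f3,d4):fails  (f3,d5):holds
Scope holds for 4 pair(s), so the sentence is false.

False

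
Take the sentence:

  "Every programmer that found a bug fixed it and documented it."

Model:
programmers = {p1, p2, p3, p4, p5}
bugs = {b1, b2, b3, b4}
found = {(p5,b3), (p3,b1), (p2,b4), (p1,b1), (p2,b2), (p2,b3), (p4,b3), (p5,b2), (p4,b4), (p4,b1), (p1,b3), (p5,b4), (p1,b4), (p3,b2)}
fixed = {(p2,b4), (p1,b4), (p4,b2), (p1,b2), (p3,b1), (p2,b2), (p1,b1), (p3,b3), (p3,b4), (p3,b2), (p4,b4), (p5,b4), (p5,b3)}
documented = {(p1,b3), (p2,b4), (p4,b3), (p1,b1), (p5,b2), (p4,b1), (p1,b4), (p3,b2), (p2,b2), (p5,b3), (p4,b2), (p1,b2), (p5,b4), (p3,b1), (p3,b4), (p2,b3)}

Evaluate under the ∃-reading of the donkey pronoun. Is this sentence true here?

False

"it" takes "a bug" as antecedent — a donkey pronoun bound across the clause boundary.
Weak reading: every programmer p with some found-bug has at least one found-bug b such that fixed(p,b) ∧ documented(p,b).
Per programmer: p1:✓  p2:✓  p3:✓  p4:✗  p5:✓
p4 has no witness among its found-bugs.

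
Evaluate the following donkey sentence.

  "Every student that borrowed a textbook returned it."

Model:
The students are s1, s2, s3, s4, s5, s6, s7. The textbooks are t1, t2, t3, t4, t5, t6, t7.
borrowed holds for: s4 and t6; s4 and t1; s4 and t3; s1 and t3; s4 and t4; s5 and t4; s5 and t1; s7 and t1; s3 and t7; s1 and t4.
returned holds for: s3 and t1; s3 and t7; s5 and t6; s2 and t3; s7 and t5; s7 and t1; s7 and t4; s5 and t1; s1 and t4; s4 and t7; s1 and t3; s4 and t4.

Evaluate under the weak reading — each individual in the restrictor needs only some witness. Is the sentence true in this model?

True

"it" takes "a textbook" as antecedent — a donkey pronoun bound across the clause boundary.
Weak reading: every student s with some borrowed-textbook has at least one borrowed-textbook t such that returned(s,t).
Per student: s1:✓  s3:✓  s4:✓  s5:✓  s7:✓
Every student in the restrictor has a witness.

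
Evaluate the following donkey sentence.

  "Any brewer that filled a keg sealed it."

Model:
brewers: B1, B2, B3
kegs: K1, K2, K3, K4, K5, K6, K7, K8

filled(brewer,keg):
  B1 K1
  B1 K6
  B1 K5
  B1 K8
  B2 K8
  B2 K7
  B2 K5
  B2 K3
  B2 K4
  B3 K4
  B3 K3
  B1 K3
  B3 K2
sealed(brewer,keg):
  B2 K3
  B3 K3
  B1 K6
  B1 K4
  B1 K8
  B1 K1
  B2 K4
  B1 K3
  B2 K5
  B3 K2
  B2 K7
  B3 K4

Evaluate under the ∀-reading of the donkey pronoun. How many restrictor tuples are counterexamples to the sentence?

"it" takes "a keg" as antecedent — a donkey pronoun bound across the clause boundary.
Strong reading: for every (b,k) with filled(b,k), sealed(b,k).
Restrictor pairs: (B1,K1) ✓  (B1,K3) ✓  (B1,K5) ✗  (B1,K6) ✓  (B1,K8) ✓  (B2,K3) ✓  (B2,K4) ✓  (B2,K5) ✓  (B2,K7) ✓  (B2,K8) ✗  (B3,K2) ✓  (B3,K3) ✓  (B3,K4) ✓
Counterexamples (restrictor pairs failing the scope): 2.

2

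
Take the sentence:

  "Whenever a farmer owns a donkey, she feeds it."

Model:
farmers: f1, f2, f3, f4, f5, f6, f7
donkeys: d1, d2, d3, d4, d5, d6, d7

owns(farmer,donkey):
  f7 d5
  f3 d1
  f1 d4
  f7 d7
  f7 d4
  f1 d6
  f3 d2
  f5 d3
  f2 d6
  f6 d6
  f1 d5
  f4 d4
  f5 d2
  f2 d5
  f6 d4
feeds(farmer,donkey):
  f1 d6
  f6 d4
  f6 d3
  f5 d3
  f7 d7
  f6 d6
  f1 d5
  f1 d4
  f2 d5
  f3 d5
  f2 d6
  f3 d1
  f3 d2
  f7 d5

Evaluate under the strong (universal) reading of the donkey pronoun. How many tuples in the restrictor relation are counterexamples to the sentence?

"it" takes "a donkey" as antecedent — a donkey pronoun bound across the clause boundary.
Strong reading: for every (f,d) with owns(f,d), feeds(f,d).
Restrictor pairs: (f1,d4) ✓  (f1,d5) ✓  (f1,d6) ✓  (f2,d5) ✓  (f2,d6) ✓  (f3,d1) ✓  (f3,d2) ✓  (f4,d4) ✗  (f5,d2) ✗  (f5,d3) ✓  (f6,d4) ✓  (f6,d6) ✓  (f7,d4) ✗  (f7,d5) ✓  (f7,d7) ✓
Counterexamples (restrictor pairs failing the scope): 3.

3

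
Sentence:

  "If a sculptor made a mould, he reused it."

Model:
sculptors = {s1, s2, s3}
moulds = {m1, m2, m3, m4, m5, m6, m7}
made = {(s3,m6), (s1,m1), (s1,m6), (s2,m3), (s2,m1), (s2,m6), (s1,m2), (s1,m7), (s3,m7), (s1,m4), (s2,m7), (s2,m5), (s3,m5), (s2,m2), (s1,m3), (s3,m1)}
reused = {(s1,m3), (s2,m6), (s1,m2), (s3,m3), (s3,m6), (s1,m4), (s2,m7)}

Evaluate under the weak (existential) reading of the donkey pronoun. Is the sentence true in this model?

"it" takes "a mould" as antecedent — a donkey pronoun bound across the clause boundary.
Weak reading: every sculptor s with some made-mould has at least one made-mould m such that reused(s,m).
Per sculptor: s1:✓  s2:✓  s3:✓
Every sculptor in the restrictor has a witness.

True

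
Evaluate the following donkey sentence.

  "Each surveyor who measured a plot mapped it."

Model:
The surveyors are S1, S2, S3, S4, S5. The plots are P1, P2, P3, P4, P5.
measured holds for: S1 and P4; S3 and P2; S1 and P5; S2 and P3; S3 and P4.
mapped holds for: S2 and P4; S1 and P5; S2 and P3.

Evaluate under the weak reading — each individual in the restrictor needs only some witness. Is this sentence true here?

False

"it" takes "a plot" as antecedent — a donkey pronoun bound across the clause boundary.
Weak reading: every surveyor s with some measured-plot has at least one measured-plot p such that mapped(s,p).
Per surveyor: S1:✓  S2:✓  S3:✗
S3 has no witness among its measured-plots.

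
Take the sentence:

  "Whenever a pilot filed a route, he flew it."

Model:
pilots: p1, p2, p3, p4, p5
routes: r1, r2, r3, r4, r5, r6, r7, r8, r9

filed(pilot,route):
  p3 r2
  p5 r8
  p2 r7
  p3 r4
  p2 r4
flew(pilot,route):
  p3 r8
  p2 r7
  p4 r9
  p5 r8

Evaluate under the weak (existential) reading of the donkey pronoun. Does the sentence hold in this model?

"it" takes "a route" as antecedent — a donkey pronoun bound across the clause boundary.
Weak reading: every pilot p with some filed-route has at least one filed-route r such that flew(p,r).
Per pilot: p2:✓  p3:✗  p5:✓
p3 has no witness among its filed-routes.

False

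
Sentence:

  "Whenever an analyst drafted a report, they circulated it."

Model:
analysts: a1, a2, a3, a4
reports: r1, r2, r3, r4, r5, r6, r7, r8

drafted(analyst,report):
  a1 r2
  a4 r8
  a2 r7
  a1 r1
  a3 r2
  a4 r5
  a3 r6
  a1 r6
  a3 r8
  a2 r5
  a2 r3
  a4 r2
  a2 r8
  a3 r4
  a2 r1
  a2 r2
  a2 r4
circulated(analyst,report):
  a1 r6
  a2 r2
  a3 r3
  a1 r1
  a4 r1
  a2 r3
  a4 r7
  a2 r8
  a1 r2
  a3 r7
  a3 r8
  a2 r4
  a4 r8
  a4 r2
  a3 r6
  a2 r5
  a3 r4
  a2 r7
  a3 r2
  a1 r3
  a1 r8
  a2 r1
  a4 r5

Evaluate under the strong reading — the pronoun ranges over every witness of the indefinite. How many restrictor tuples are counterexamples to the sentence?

0

"it" takes "a report" as antecedent — a donkey pronoun bound across the clause boundary.
Strong reading: for every (a,r) with drafted(a,r), circulated(a,r).
Restrictor pairs: (a1,r1) ✓  (a1,r2) ✓  (a1,r6) ✓  (a2,r1) ✓  (a2,r2) ✓  (a2,r3) ✓  (a2,r4) ✓  (a2,r5) ✓  (a2,r7) ✓  (a2,r8) ✓  (a3,r2) ✓  (a3,r4) ✓  (a3,r6) ✓  (a3,r8) ✓  (a4,r2) ✓  (a4,r5) ✓  (a4,r8) ✓
Counterexamples (restrictor pairs failing the scope): 0.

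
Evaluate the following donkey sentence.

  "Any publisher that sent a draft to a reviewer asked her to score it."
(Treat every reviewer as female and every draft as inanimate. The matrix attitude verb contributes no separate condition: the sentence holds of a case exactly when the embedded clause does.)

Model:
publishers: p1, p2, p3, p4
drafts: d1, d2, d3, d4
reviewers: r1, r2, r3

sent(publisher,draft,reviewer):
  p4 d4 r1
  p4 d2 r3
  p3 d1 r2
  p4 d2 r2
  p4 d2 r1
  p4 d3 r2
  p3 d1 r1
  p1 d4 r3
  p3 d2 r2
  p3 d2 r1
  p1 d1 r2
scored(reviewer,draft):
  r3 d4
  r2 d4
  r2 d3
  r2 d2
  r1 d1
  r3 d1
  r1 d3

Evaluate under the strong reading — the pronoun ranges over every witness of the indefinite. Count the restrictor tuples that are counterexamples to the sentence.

6

"her" takes "a reviewer" as antecedent and "it" takes "a draft"; both are donkey pronouns co-varying with the restrictor.
Strong reading: for every (p,d,r) with sent(p,d,r), scored(r,d).
Restrictor triples: (p1,d1,r2)→scored(r2,d1) ✗  (p1,d4,r3)→scored(r3,d4) ✓  (p3,d1,r1)→scored(r1,d1) ✓  (p3,d1,r2)→scored(r2,d1) ✗  (p3,d2,r1)→scored(r1,d2) ✗  (p3,d2,r2)→scored(r2,d2) ✓  (p4,d2,r1)→scored(r1,d2) ✗  (p4,d2,r2)→scored(r2,d2) ✓  (p4,d2,r3)→scored(r3,d2) ✗  (p4,d3,r2)→scored(r2,d3) ✓  (p4,d4,r1)→scored(r1,d4) ✗
Counterexamples (restrictor triples failing the scope): 6.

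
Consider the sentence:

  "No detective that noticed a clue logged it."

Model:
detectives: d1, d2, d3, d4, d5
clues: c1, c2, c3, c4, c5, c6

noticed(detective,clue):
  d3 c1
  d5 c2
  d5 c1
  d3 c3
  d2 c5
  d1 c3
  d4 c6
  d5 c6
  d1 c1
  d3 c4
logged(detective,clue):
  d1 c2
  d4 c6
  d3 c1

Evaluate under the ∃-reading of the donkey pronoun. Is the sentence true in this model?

False

"it" takes "a clue" as antecedent — a donkey pronoun bound across the clause boundary.
Truth condition: for no (d,c) with noticed(d,c) does logged(d,c) hold.
Restrictor pairs — does the scope hold? (d1,c1):fails  (d1,c3):fails  (d2,c5):fails  (d3,c1):holds  (d3,c3):fails  (d3,c4):fails  (d4,c6):holds  (d5,c1):fails  (d5,c2):fails  (d5,c6):fails
Scope holds for 2 pair(s), so the sentence is false.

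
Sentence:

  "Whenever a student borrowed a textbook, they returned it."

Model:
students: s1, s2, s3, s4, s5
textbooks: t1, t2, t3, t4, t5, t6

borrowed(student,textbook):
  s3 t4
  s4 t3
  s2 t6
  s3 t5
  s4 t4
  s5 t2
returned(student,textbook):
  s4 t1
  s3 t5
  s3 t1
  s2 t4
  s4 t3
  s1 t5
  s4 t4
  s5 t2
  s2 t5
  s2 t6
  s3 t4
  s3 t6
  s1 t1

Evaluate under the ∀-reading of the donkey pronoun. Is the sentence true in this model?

"it" takes "a textbook" as antecedent — a donkey pronoun bound across the clause boundary.
Strong reading: for every (s,t) with borrowed(s,t), returned(s,t).
Restrictor pairs: (s2,t6) ✓  (s3,t4) ✓  (s3,t5) ✓  (s4,t3) ✓  (s4,t4) ✓  (s5,t2) ✓
Every restrictor pair satisfies the scope.

True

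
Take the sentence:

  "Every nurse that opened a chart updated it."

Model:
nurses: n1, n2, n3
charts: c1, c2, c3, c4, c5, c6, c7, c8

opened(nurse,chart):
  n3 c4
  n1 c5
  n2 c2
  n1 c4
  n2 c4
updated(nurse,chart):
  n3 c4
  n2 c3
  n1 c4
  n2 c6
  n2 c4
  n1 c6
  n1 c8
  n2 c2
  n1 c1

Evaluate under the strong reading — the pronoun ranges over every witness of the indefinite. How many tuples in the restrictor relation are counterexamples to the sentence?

"it" takes "a chart" as antecedent — a donkey pronoun bound across the clause boundary.
Strong reading: for every (n,c) with opened(n,c), updated(n,c).
Restrictor pairs: (n1,c4) ✓  (n1,c5) ✗  (n2,c2) ✓  (n2,c4) ✓  (n3,c4) ✓
Counterexamples (restrictor pairs failing the scope): 1.

1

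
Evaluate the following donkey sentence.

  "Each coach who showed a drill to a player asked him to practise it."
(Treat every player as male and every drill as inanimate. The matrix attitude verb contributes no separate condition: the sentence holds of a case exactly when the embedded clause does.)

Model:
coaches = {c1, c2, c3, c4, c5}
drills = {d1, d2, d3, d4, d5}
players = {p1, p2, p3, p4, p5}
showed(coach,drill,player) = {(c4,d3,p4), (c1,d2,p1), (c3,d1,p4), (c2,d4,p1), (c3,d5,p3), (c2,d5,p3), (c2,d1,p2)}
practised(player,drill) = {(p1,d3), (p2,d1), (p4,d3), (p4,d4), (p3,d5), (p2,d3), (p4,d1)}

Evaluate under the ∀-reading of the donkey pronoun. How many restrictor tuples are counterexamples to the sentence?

2

"him" takes "a player" as antecedent and "it" takes "a drill"; both are donkey pronouns co-varying with the restrictor.
Strong reading: for every (c,d,p) with showed(c,d,p), practised(p,d).
Restrictor triples: (c1,d2,p1)→practised(p1,d2) ✗  (c2,d1,p2)→practised(p2,d1) ✓  (c2,d4,p1)→practised(p1,d4) ✗  (c2,d5,p3)→practised(p3,d5) ✓  (c3,d1,p4)→practised(p4,d1) ✓  (c3,d5,p3)→practised(p3,d5) ✓  (c4,d3,p4)→practised(p4,d3) ✓
Counterexamples (restrictor triples failing the scope): 2.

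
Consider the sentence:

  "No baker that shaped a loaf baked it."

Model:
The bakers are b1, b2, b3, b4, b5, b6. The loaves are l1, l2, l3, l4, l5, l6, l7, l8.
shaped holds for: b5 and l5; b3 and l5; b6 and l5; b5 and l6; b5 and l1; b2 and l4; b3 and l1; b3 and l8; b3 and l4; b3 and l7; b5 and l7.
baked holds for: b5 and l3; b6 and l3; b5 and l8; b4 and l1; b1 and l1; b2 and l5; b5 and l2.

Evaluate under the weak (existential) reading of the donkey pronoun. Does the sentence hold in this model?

"it" takes "a loaf" as antecedent — a donkey pronoun bound across the clause boundary.
Truth condition: for no (b,l) with shaped(b,l) does baked(b,l) hold.
Restrictor pairs — does the scope hold? (b2,l4):fails  (b3,l1):fails  (b3,l4):fails  (b3,l5):fails  (b3,l7):fails  (b3,l8):fails  (b5,l1):fails  (b5,l5):fails  (b5,l6):fails  (b5,l7):fails  (b6,l5):fails
Scope holds for no restrictor pair, so the sentence is true.

True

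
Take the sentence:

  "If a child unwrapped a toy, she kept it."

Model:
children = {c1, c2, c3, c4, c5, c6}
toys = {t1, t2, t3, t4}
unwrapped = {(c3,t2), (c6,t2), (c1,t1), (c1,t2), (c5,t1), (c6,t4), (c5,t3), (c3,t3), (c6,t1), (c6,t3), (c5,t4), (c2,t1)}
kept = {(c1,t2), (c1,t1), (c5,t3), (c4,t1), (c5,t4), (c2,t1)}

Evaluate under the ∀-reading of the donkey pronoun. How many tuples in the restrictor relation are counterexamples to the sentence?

7

"it" takes "a toy" as antecedent — a donkey pronoun bound across the clause boundary.
Strong reading: for every (c,t) with unwrapped(c,t), kept(c,t).
Restrictor pairs: (c1,t1) ✓  (c1,t2) ✓  (c2,t1) ✓  (c3,t2) ✗  (c3,t3) ✗  (c5,t1) ✗  (c5,t3) ✓  (c5,t4) ✓  (c6,t1) ✗  (c6,t2) ✗  (c6,t3) ✗  (c6,t4) ✗
Counterexamples (restrictor pairs failing the scope): 7.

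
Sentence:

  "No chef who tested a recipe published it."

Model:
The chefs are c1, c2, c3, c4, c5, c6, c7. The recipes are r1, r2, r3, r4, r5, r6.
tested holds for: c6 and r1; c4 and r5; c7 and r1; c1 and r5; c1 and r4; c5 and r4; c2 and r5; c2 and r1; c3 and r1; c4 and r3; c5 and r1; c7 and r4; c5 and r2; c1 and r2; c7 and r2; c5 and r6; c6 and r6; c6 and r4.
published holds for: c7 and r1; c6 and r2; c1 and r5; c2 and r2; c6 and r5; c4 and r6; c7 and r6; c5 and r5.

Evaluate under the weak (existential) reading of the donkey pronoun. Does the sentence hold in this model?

"it" takes "a recipe" as antecedent — a donkey pronoun bound across the clause boundary.
Truth condition: for no (c,r) with tested(c,r) does published(c,r) hold.
Restrictor pairs — does the scope hold? (c1,r2):fails  (c1,r4):fails  (c1,r5):holds  (c2,r1):fails  (c2,r5):fails  (c3,r1):fails  (c4,r3):fails  (c4,r5):fails  (c5,r1):fails  (c5,r2):fails  (c5,r4):fails  (c5,r6):fails  (c6,r1):fails  (c6,r4):fails  (c6,r6):fails  (c7,r1):holds  (c7,r2):fails  (c7,r4):fails
Scope holds for 2 pair(s), so the sentence is false.

False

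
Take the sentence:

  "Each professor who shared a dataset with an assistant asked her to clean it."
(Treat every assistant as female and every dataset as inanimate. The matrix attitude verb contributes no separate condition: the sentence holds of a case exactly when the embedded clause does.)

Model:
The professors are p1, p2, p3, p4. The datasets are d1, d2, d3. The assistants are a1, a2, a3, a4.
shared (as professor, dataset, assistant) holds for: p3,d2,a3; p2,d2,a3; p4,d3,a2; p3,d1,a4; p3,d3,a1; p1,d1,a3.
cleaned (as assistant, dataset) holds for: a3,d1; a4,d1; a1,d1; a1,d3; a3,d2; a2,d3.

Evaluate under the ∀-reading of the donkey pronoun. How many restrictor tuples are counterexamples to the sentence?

"her" takes "an assistant" as antecedent and "it" takes "a dataset"; both are donkey pronouns co-varying with the restrictor.
Strong reading: for every (p,d,a) with shared(p,d,a), cleaned(a,d).
Restrictor triples: (p1,d1,a3)→cleaned(a3,d1) ✓  (p2,d2,a3)→cleaned(a3,d2) ✓  (p3,d1,a4)→cleaned(a4,d1) ✓  (p3,d2,a3)→cleaned(a3,d2) ✓  (p3,d3,a1)→cleaned(a1,d3) ✓  (p4,d3,a2)→cleaned(a2,d3) ✓
Counterexamples (restrictor triples failing the scope): 0.

0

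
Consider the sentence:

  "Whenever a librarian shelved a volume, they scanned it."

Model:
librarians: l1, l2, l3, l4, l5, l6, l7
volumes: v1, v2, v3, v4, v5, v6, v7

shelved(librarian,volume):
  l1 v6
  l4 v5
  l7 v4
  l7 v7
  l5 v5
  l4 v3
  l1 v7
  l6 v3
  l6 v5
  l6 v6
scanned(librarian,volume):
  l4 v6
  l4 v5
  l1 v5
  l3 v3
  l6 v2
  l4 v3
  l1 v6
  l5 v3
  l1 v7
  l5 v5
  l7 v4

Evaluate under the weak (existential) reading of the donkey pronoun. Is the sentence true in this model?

False

"it" takes "a volume" as antecedent — a donkey pronoun bound across the clause boundary.
Weak reading: every librarian l with some shelved-volume has at least one shelved-volume v such that scanned(l,v).
Per librarian: l1:✓  l4:✓  l5:✓  l6:✗  l7:✓
l6 has no witness among its shelved-volumes.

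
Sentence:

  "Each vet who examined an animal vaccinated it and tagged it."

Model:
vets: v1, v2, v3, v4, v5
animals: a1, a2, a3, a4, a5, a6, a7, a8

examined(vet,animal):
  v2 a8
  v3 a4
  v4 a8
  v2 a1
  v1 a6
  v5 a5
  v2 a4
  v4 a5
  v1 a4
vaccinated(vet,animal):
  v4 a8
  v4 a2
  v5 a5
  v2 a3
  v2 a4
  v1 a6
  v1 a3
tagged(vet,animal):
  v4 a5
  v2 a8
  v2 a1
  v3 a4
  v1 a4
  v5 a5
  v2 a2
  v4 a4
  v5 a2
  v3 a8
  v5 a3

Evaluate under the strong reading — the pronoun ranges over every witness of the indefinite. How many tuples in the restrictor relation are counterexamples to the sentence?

8

"it" takes "an animal" as antecedent — a donkey pronoun bound across the clause boundary.
Strong reading: for every (v,a) with examined(v,a), vaccinated(v,a) ∧ tagged(v,a).
Restrictor pairs: (v1,a4) ✗  (v1,a6) ✗  (v2,a1) ✗  (v2,a4) ✗  (v2,a8) ✗  (v3,a4) ✗  (v4,a5) ✗  (v4,a8) ✗  (v5,a5) ✓
Counterexamples (restrictor pairs failing the scope): 8.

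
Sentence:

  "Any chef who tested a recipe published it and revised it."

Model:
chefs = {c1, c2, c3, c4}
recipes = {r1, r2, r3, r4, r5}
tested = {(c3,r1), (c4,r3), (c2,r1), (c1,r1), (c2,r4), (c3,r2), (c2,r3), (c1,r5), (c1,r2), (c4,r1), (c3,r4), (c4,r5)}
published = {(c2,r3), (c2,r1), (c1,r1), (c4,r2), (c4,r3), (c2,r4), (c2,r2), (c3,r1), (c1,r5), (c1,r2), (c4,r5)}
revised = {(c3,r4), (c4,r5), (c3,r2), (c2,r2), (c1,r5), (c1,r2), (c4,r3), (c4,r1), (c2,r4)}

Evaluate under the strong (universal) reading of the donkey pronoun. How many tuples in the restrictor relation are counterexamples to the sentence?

"it" takes "a recipe" as antecedent — a donkey pronoun bound across the clause boundary.
Strong reading: for every (c,r) with tested(c,r), published(c,r) ∧ revised(c,r).
Restrictor pairs: (c1,r1) ✗  (c1,r2) ✓  (c1,r5) ✓  (c2,r1) ✗  (c2,r3) ✗  (c2,r4) ✓  (c3,r1) ✗  (c3,r2) ✗  (c3,r4) ✗  (c4,r1) ✗  (c4,r3) ✓  (c4,r5) ✓
Counterexamples (restrictor pairs failing the scope): 7.

7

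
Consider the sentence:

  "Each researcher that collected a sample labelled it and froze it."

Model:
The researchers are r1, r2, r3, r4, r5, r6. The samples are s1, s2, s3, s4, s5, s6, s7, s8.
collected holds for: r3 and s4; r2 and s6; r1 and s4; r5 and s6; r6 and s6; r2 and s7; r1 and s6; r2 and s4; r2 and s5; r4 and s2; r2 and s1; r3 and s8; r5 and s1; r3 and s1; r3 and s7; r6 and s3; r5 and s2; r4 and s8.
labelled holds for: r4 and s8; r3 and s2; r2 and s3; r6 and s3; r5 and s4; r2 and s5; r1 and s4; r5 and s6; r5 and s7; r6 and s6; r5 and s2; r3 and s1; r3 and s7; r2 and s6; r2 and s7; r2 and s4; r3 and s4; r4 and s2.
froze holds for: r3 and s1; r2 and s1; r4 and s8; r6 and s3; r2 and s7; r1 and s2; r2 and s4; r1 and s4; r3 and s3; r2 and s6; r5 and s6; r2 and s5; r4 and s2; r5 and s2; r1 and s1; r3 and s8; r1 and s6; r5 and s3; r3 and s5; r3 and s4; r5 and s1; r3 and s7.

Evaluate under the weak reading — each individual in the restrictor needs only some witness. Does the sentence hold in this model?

True

"it" takes "a sample" as antecedent — a donkey pronoun bound across the clause boundary.
Weak reading: every researcher r with some collected-sample has at least one collected-sample s such that labelled(r,s) ∧ froze(r,s).
Per researcher: r1:✓  r2:✓  r3:✓  r4:✓  r5:✓  r6:✓
Every researcher in the restrictor has a witness.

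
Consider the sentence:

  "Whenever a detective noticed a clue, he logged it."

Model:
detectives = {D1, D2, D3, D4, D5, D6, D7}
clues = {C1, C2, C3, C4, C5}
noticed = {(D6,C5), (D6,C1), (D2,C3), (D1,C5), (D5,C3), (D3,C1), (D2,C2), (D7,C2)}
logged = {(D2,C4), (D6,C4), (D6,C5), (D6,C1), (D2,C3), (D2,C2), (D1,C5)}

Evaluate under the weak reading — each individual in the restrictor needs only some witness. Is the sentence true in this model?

False

"it" takes "a clue" as antecedent — a donkey pronoun bound across the clause boundary.
Weak reading: every detective d with some noticed-clue has at least one noticed-clue c such that logged(d,c).
Per detective: D1:✓  D2:✓  D3:✗  D5:✗  D6:✓  D7:✗
D3 has no witness among its noticed-clues.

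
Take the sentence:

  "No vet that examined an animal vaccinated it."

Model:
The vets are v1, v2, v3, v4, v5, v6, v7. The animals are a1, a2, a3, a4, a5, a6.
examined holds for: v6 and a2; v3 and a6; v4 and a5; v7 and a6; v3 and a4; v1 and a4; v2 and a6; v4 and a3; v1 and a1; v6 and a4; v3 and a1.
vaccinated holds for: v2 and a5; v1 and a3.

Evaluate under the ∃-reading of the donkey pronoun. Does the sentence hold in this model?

True

"it" takes "an animal" as antecedent — a donkey pronoun bound across the clause boundary.
Truth condition: for no (v,a) with examined(v,a) does vaccinated(v,a) hold.
Restrictor pairs — does the scope hold? (v1,a1):fails  (v1,a4):fails  (v2,a6):fails  (v3,a1):fails  (v3,a4):fails  (v3,a6):fails  (v4,a3):fails  (v4,a5):fails  (v6,a2):fails  (v6,a4):fails  (v7,a6):fails
Scope holds for no restrictor pair, so the sentence is true.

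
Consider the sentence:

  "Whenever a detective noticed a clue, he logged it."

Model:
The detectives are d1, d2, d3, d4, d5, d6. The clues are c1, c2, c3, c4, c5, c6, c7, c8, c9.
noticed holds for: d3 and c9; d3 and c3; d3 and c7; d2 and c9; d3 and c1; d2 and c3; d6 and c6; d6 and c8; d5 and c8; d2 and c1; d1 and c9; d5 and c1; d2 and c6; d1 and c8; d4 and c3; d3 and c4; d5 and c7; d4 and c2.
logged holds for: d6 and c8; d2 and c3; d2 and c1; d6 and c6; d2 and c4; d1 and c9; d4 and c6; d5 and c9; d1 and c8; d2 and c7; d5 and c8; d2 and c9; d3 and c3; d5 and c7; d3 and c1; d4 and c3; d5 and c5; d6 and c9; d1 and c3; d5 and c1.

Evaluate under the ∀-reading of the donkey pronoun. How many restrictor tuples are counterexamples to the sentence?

5

"it" takes "a clue" as antecedent — a donkey pronoun bound across the clause boundary.
Strong reading: for every (d,c) with noticed(d,c), logged(d,c).
Restrictor pairs: (d1,c8) ✓  (d1,c9) ✓  (d2,c1) ✓  (d2,c3) ✓  (d2,c6) ✗  (d2,c9) ✓  (d3,c1) ✓  (d3,c3) ✓  (d3,c4) ✗  (d3,c7) ✗  (d3,c9) ✗  (d4,c2) ✗  (d4,c3) ✓  (d5,c1) ✓  (d5,c7) ✓  (d5,c8) ✓  (d6,c6) ✓  (d6,c8) ✓
Counterexamples (restrictor pairs failing the scope): 5.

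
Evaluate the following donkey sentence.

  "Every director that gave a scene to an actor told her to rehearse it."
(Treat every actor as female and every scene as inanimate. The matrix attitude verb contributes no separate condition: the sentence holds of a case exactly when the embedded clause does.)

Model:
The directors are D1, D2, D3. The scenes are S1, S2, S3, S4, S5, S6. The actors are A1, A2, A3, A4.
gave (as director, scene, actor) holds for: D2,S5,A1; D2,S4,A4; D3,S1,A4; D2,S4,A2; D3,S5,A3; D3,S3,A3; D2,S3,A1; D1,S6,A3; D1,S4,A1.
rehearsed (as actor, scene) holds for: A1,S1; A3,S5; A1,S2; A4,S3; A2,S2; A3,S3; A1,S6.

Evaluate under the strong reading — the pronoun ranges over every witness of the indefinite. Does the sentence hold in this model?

False

"her" takes "an actor" as antecedent and "it" takes "a scene"; both are donkey pronouns co-varying with the restrictor.
Strong reading: for every (d,s,a) with gave(d,s,a), rehearsed(a,s).
Restrictor triples: (D1,S4,A1)→rehearsed(A1,S4) ✗  (D1,S6,A3)→rehearsed(A3,S6) ✗  (D2,S3,A1)→rehearsed(A1,S3) ✗  (D2,S4,A2)→rehearsed(A2,S4) ✗  (D2,S4,A4)→rehearsed(A4,S4) ✗  (D2,S5,A1)→rehearsed(A1,S5) ✗  (D3,S1,A4)→rehearsed(A4,S1) ✗  (D3,S3,A3)→rehearsed(A3,S3) ✓  (D3,S5,A3)→rehearsed(A3,S5) ✓
Counterexample: (D1,S4,A1) — rehearsed(A1,S4) does not hold.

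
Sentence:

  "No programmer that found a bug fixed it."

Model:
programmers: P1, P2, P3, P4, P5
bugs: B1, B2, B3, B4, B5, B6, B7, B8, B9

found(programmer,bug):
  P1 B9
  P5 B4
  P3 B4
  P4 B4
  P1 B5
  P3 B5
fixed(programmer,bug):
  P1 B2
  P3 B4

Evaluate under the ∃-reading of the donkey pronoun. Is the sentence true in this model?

False

"it" takes "a bug" as antecedent — a donkey pronoun bound across the clause boundary.
Truth condition: for no (p,b) with found(p,b) does fixed(p,b) hold.
Restrictor pairs — does the scope hold? (P1,B5):fails  (P1,B9):fails  (P3,B4):holds  (P3,B5):fails  (P4,B4):fails  (P5,B4):fails
Scope holds for 1 pair(s), so the sentence is false.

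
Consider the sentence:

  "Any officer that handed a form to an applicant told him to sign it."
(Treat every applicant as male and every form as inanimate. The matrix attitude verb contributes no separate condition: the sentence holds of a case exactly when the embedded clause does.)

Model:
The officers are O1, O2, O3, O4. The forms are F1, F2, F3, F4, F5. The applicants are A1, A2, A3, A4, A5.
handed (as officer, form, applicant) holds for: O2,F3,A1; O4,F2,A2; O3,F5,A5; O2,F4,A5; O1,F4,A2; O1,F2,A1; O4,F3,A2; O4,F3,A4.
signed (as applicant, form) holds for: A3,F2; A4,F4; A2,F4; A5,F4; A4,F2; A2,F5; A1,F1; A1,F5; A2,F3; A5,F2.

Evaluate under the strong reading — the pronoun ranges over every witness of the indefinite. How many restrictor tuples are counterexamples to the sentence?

5

"him" takes "an applicant" as antecedent and "it" takes "a form"; both are donkey pronouns co-varying with the restrictor.
Strong reading: for every (o,f,a) with handed(o,f,a), signed(a,f).
Restrictor triples: (O1,F2,A1)→signed(A1,F2) ✗  (O1,F4,A2)→signed(A2,F4) ✓  (O2,F3,A1)→signed(A1,F3) ✗  (O2,F4,A5)→signed(A5,F4) ✓  (O3,F5,A5)→signed(A5,F5) ✗  (O4,F2,A2)→signed(A2,F2) ✗  (O4,F3,A2)→signed(A2,F3) ✓  (O4,F3,A4)→signed(A4,F3) ✗
Counterexamples (restrictor triples failing the scope): 5.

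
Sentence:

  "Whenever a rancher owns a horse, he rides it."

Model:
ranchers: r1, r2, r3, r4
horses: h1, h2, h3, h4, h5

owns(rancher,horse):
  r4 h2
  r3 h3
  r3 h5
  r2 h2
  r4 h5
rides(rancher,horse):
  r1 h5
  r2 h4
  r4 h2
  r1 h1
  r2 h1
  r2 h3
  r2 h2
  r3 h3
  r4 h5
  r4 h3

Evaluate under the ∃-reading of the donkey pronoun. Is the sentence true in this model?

"it" takes "a horse" as antecedent — a donkey pronoun bound across the clause boundary.
Weak reading: every rancher r with some owns-horse has at least one owns-horse h such that rides(r,h).
Per rancher: r2:✓  r3:✓  r4:✓
Every rancher in the restrictor has a witness.

True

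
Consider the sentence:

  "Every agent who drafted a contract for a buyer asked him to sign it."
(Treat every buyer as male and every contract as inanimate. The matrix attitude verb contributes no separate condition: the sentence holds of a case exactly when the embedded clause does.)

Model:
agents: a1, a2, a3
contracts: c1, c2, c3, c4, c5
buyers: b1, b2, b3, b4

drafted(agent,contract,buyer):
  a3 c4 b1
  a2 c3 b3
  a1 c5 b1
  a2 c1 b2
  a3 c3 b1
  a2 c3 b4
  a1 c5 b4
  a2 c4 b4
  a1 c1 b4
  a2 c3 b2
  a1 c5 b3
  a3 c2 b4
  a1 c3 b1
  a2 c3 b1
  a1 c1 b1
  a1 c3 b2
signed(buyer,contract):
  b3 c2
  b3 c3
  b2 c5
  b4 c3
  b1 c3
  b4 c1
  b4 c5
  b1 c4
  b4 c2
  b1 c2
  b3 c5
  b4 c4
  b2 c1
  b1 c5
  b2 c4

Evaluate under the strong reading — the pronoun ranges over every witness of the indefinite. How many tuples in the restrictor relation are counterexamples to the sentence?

"him" takes "a buyer" as antecedent and "it" takes "a contract"; both are donkey pronouns co-varying with the restrictor.
Strong reading: for every (a,c,b) with drafted(a,c,b), signed(b,c).
Restrictor triples: (a1,c1,b1)→signed(b1,c1) ✗  (a1,c1,b4)→signed(b4,c1) ✓  (a1,c3,b1)→signed(b1,c3) ✓  (a1,c3,b2)→signed(b2,c3) ✗  (a1,c5,b1)→signed(b1,c5) ✓  (a1,c5,b3)→signed(b3,c5) ✓  (a1,c5,b4)→signed(b4,c5) ✓  (a2,c1,b2)→signed(b2,c1) ✓  (a2,c3,b1)→signed(b1,c3) ✓  (a2,c3,b2)→signed(b2,c3) ✗  (a2,c3,b3)→signed(b3,c3) ✓  (a2,c3,b4)→signed(b4,c3) ✓  (a2,c4,b4)→signed(b4,c4) ✓  (a3,c2,b4)→signed(b4,c2) ✓  (a3,c3,b1)→signed(b1,c3) ✓  (a3,c4,b1)→signed(b1,c4) ✓
Counterexamples (restrictor triples failing the scope): 3.

3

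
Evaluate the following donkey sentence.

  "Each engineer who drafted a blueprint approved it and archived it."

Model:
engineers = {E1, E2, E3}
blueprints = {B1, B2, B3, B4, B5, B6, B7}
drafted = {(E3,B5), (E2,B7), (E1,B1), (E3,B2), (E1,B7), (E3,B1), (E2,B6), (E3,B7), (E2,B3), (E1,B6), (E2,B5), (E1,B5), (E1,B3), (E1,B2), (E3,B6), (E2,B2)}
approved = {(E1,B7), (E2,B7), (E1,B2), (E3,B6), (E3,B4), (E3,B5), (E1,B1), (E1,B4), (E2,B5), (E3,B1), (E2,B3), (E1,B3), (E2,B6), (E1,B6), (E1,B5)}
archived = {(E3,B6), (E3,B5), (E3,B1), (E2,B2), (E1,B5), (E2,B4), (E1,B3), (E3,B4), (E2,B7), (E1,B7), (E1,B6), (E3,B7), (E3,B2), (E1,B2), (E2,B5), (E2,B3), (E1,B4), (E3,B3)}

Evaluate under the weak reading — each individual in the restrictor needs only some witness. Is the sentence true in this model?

True

"it" takes "a blueprint" as antecedent — a donkey pronoun bound across the clause boundary.
Weak reading: every engineer e with some drafted-blueprint has at least one drafted-blueprint b such that approved(e,b) ∧ archived(e,b).
Per engineer: E1:✓  E2:✓  E3:✓
Every engineer in the restrictor has a witness.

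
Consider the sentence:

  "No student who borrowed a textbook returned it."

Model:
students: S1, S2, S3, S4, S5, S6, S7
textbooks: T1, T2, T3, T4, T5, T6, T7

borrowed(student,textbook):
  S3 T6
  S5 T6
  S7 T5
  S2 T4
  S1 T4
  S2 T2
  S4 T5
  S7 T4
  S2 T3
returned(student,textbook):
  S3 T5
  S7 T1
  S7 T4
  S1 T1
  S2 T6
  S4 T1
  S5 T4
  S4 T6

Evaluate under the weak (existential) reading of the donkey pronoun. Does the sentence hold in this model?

False

"it" takes "a textbook" as antecedent — a donkey pronoun bound across the clause boundary.
Truth condition: for no (s,t) with borrowed(s,t) does returned(s,t) hold.
Restrictor pairs — does the scope hold? (S1,T4):fails  (S2,T2):fails  (S2,T3):fails  (S2,T4):fails  (S3,T6):fails  (S4,T5):fails  (S5,T6):fails  (S7,T4):holds  (S7,T5):fails
Scope holds for 1 pair(s), so the sentence is false.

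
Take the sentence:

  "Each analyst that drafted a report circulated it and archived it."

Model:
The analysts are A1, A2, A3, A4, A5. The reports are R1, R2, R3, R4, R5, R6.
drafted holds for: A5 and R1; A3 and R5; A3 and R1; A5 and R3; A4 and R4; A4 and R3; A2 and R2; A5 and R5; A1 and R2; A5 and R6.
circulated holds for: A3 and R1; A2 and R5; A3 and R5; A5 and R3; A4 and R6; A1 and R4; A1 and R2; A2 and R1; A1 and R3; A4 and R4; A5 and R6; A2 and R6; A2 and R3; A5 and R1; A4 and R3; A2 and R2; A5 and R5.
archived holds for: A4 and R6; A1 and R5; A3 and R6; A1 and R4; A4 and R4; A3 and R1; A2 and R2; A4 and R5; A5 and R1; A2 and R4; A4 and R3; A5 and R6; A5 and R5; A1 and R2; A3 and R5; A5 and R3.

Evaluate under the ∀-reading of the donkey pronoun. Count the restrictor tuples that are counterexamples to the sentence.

0

"it" takes "a report" as antecedent — a donkey pronoun bound across the clause boundary.
Strong reading: for every (a,r) with drafted(a,r), circulated(a,r) ∧ archived(a,r).
Restrictor pairs: (A1,R2) ✓  (A2,R2) ✓  (A3,R1) ✓  (A3,R5) ✓  (A4,R3) ✓  (A4,R4) ✓  (A5,R1) ✓  (A5,R3) ✓  (A5,R5) ✓  (A5,R6) ✓
Counterexamples (restrictor pairs failing the scope): 0.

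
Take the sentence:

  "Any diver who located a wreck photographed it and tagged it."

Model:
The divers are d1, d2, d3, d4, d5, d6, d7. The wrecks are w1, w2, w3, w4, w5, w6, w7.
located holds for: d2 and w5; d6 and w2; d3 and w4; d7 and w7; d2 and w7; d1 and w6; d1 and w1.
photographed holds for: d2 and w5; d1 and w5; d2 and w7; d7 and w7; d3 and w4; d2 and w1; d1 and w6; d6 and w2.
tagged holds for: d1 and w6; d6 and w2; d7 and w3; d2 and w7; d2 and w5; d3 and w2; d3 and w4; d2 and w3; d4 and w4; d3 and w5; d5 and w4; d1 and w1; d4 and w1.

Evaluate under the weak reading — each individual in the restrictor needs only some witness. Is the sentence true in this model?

"it" takes "a wreck" as antecedent — a donkey pronoun bound across the clause boundary.
Weak reading: every diver d with some located-wreck has at least one located-wreck w such that photographed(d,w) ∧ tagged(d,w).
Per diver: d1:✓  d2:✓  d3:✓  d6:✓  d7:✗
d7 has no witness among its located-wrecks.

False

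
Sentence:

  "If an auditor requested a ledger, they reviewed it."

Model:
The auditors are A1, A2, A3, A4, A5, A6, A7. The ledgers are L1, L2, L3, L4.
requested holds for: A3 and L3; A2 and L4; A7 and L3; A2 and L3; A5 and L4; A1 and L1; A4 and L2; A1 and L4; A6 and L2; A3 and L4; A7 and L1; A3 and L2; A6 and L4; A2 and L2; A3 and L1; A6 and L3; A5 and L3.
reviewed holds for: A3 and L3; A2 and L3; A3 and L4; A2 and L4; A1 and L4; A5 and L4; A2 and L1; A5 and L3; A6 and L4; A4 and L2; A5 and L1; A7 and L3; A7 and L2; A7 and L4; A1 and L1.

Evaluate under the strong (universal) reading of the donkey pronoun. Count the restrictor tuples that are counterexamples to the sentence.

6

"it" takes "a ledger" as antecedent — a donkey pronoun bound across the clause boundary.
Strong reading: for every (a,l) with requested(a,l), reviewed(a,l).
Restrictor pairs: (A1,L1) ✓  (A1,L4) ✓  (A2,L2) ✗  (A2,L3) ✓  (A2,L4) ✓  (A3,L1) ✗  (A3,L2) ✗  (A3,L3) ✓  (A3,L4) ✓  (A4,L2) ✓  (A5,L3) ✓  (A5,L4) ✓  (A6,L2) ✗  (A6,L3) ✗  (A6,L4) ✓  (A7,L1) ✗  (A7,L3) ✓
Counterexamples (restrictor pairs failing the scope): 6.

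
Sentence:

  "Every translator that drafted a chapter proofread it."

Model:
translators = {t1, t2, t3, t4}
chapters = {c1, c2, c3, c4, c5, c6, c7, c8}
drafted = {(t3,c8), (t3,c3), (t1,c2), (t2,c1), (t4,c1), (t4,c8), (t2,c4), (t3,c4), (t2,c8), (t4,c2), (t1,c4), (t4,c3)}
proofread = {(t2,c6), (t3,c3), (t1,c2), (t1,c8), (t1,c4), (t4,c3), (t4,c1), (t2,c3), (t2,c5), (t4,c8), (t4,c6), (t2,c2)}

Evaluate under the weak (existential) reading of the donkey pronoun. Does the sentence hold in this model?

"it" takes "a chapter" as antecedent — a donkey pronoun bound across the clause boundary.
Weak reading: every translator t with some drafted-chapter has at least one drafted-chapter c such that proofread(t,c).
Per translator: t1:✓  t2:✗  t3:✓  t4:✓
t2 has no witness among its drafted-chapters.

False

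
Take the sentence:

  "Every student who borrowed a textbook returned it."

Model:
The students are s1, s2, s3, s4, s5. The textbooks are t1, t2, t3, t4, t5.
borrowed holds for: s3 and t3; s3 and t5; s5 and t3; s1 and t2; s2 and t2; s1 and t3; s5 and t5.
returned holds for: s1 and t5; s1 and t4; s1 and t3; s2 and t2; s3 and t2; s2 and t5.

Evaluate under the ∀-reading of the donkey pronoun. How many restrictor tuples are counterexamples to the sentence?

"it" takes "a textbook" as antecedent — a donkey pronoun bound across the clause boundary.
Strong reading: for every (s,t) with borrowed(s,t), returned(s,t).
Restrictor pairs: (s1,t2) ✗  (s1,t3) ✓  (s2,t2) ✓  (s3,t3) ✗  (s3,t5) ✗  (s5,t3) ✗  (s5,t5) ✗
Counterexamples (restrictor pairs failing the scope): 5.

5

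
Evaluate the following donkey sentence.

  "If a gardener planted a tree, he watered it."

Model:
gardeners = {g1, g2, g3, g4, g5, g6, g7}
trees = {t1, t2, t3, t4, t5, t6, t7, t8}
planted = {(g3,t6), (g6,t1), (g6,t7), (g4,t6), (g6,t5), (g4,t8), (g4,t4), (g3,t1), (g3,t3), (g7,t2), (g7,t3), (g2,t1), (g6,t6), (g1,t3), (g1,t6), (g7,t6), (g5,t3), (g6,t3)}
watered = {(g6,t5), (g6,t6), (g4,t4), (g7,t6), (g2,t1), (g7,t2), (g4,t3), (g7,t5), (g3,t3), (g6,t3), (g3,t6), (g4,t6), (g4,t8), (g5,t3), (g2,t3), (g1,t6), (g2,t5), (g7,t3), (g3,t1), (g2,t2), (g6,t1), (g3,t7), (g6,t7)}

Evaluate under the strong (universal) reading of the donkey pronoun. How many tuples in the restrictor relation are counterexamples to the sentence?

1

"it" takes "a tree" as antecedent — a donkey pronoun bound across the clause boundary.
Strong reading: for every (g,t) with planted(g,t), watered(g,t).
Restrictor pairs: (g1,t3) ✗  (g1,t6) ✓  (g2,t1) ✓  (g3,t1) ✓  (g3,t3) ✓  (g3,t6) ✓  (g4,t4) ✓  (g4,t6) ✓  (g4,t8) ✓  (g5,t3) ✓  (g6,t1) ✓  (g6,t3) ✓  (g6,t5) ✓  (g6,t6) ✓  (g6,t7) ✓  (g7,t2) ✓  (g7,t3) ✓  (g7,t6) ✓
Counterexamples (restrictor pairs failing the scope): 1.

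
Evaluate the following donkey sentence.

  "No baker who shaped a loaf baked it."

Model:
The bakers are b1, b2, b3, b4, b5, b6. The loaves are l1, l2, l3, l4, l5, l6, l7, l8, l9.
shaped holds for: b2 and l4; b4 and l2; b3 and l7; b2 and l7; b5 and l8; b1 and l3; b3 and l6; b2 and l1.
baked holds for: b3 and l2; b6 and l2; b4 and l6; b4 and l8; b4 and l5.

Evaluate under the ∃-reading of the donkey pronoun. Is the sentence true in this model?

True

"it" takes "a loaf" as antecedent — a donkey pronoun bound across the clause boundary.
Truth condition: for no (b,l) with shaped(b,l) does baked(b,l) hold.
Restrictor pairs — does the scope hold? (b1,l3):fails  (b2,l1):fails  (b2,l4):fails  (b2,l7):fails  (b3,l6):fails  (b3,l7):fails  (b4,l2):fails  (b5,l8):fails
Scope holds for no restrictor pair, so the sentence is true.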